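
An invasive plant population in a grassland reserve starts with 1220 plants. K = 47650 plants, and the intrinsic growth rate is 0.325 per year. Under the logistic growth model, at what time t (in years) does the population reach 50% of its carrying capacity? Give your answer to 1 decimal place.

11.2 years

A = (K − N₀)/N₀ = (47650 − 1220)/1220 = 38.057.
Solve 47650/(1 + 38.057·e^(−0.325t)) = 23825: 1 + 38.057·e^(−0.325t) = 2, so e^(−0.325t) = 0.0262761.
−0.325·t = ln(0.0262761) = -3.6391, so t = 3.6391/0.325 = 11.197.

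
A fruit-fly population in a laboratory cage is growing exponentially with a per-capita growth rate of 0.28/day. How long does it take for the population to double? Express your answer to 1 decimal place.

Doubling time t_d = ln(2)/r = 0.6931/0.28 = 2.4755.

2.5 days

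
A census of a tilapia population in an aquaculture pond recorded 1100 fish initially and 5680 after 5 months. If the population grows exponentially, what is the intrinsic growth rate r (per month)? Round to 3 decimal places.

From N(t) = N₀·e^(rt): e^(r·5) = 5680/1100 = 5.1636.
r·5 = ln(5.1636) = 1.6416, so r = 1.6416/5 = 0.32833.

0.328 per month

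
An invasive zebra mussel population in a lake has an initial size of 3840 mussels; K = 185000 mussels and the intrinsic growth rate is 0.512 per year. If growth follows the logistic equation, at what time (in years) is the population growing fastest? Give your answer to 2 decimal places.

Logistic growth is fastest at N = K/2 = 92500.
A = (K − N₀)/N₀ = 47.177. Set K/(1 + A·e^(−rt)) = K/2 → A·e^(−rt) = 1.
e^(−0.512t) = 1/47.177 = 0.0211967, so t = ln(47.177)/0.512 = 3.8539/0.512 = 7.5272.

7.53 years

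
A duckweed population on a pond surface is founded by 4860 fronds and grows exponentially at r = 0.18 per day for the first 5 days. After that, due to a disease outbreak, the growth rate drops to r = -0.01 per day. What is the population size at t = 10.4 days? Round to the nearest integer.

11325 fronds

Phase 1: N(5) = 4860·e^(0.18×5) = 4860·e^0.9 = 11953.7.
Phase 2 runs for 10.4 − 5 = 5.4 days at r = -0.01.
N(10.4) = 11953.7·e^(-0.01×5.4) = 11953.7·e^-0.054 = 11325.3.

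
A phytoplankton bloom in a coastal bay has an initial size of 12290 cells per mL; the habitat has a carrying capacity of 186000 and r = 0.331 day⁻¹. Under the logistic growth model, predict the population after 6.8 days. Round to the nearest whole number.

74742 cells per mL

A = (K − N₀)/N₀ = (186000 − 12290)/12290 = 14.134.
N(t) = K/(1 + A·e^(−rt)) = 186000/(1 + 14.134×e^(−0.331×6.8)).
e^(−2.251) = 0.10531; denominator = 1 + 14.134×0.10531 = 2.4885.
N = 186000/2.4885 = 74742.4.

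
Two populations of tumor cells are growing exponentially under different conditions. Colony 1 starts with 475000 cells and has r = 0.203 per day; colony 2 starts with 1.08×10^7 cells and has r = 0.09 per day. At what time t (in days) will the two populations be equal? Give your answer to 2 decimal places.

Set 475000·e^(0.203t) = 1.08×10^7·e^(0.09t).
e^((0.203 − 0.09)t) = 1.08×10^7/475000 → e^(0.113·t) = 22.737.
0.113·t = ln(22.737) = 3.124, so t = 3.124/0.113 = 27.646.

27.65 days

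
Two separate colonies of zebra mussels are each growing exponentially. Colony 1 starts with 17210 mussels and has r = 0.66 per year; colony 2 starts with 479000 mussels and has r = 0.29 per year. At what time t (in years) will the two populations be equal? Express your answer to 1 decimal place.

Set 17210·e^(0.66t) = 479000·e^(0.29t).
e^((0.66 − 0.29)t) = 479000/17210 → e^(0.37·t) = 27.833.
0.37·t = ln(27.833) = 3.3262, so t = 3.3262/0.37 = 8.9898.

9.0 years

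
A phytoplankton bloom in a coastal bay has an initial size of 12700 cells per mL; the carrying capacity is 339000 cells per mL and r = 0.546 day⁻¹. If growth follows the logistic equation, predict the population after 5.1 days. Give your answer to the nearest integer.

A = (K − N₀)/N₀ = (339000 − 12700)/12700 = 25.693.
N(t) = K/(1 + A·e^(−rt)) = 339000/(1 + 25.693×e^(−0.546×5.1)).
e^(−2.785) = 0.061754; denominator = 1 + 25.693×0.061754 = 2.5866.
N = 339000/2.5866 = 131058.

131058 cells per mL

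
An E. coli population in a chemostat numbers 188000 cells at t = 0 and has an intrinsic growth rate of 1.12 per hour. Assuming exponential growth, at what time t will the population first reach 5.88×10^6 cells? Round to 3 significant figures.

Set N₀·e^(rt) = 5.88×10^6: e^(1.12·t) = 5.88×10^6/188000 = 31.277.
1.12·t = ln(31.277) = 3.4429, so t = 3.4429/1.12 = 3.074.

3.07 hours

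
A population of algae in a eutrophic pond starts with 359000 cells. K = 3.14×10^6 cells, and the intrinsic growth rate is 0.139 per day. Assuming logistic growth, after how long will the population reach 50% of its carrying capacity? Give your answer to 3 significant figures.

14.7 days

A = (K − N₀)/N₀ = (3.14×10^6 − 359000)/359000 = 7.7465.
Solve 3.14×10^6/(1 + 7.7465·e^(−0.139t)) = 1.57×10^6: 1 + 7.7465·e^(−0.139t) = 2, so e^(−0.139t) = 0.12909.
−0.139·t = ln(0.12909) = -2.0472, so t = 2.0472/0.139 = 14.728.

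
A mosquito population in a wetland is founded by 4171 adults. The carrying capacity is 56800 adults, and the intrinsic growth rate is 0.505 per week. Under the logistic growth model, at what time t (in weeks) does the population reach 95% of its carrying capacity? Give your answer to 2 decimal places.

10.85 weeks

A = (K − N₀)/N₀ = (56800 − 4171)/4171 = 12.618.
Solve 56800/(1 + 12.618·e^(−0.505t)) = 53960: 1 + 12.618·e^(−0.505t) = 1.0526, so e^(−0.505t) = 0.0041712.
−0.505·t = ln(0.0041712) = -5.4796, so t = 5.4796/0.505 = 10.851.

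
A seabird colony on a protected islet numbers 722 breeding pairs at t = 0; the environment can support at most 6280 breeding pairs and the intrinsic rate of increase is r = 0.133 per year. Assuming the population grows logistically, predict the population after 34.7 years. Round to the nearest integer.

A = (K − N₀)/N₀ = (6280 − 722)/722 = 7.6981.
N(t) = K/(1 + A·e^(−rt)) = 6280/(1 + 7.6981×e^(−0.133×34.7)).
e^(−4.615) = 0.0099012; denominator = 1 + 7.6981×0.0099012 = 1.0762.
N = 6280/1.0762 = 5835.24.

5835 breeding pairs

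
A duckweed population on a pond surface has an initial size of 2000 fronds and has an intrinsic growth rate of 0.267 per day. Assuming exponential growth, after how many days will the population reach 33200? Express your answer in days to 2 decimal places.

Set N₀·e^(rt) = 33200: e^(0.267·t) = 33200/2000 = 16.6.
0.267·t = ln(16.6) = 2.8094, so t = 2.8094/0.267 = 10.522.

10.52 days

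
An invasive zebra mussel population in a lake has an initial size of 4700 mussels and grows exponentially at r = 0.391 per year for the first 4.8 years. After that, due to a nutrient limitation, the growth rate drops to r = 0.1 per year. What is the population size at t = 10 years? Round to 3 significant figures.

Phase 1: N(4.8) = 4700·e^(0.391×4.8) = 4700·e^1.877 = 30703.1.
Phase 2 runs for 10 − 4.8 = 5.2 years at r = 0.1.
N(10) = 30703.1·e^(0.1×5.2) = 30703.1·e^0.52 = 51643.4.

51600 mussels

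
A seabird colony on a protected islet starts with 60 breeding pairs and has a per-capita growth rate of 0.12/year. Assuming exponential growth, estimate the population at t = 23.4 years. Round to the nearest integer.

995 breeding pairs

N(t) = N₀·e^(rt) = 60 × e^(0.12×23.4) = 60 × e^2.808.
e^2.808 ≈ 16.577, so N ≈ 60 × 16.577 = 994.604.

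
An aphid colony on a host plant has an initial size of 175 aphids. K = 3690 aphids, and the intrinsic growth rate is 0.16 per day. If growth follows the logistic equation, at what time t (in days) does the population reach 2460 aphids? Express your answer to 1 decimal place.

A = (K − N₀)/N₀ = (3690 − 175)/175 = 20.086.
Solve 3690/(1 + 20.086·e^(−0.16t)) = 2460: 1 + 20.086·e^(−0.16t) = 1.5, so e^(−0.16t) = 0.0248933.
−0.16·t = ln(0.0248933) = -3.6932, so t = 3.6932/0.16 = 23.082.

23.1 days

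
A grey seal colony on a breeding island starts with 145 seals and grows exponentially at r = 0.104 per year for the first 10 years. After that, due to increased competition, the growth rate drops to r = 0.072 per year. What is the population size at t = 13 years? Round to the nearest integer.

Phase 1: N(10) = 145·e^(0.104×10) = 145·e^1.04 = 410.236.
Phase 2 runs for 13 − 10 = 3 years at r = 0.072.
N(13) = 410.236·e^(0.072×3) = 410.236·e^0.216 = 509.145.

509 seals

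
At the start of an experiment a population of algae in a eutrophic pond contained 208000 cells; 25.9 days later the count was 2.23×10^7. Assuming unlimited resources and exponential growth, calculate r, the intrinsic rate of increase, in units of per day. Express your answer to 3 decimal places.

0.180 per day

From N(t) = N₀·e^(rt): e^(r·25.9) = 2.23×10^7/208000 = 107.21.
r·25.9 = ln(107.21) = 4.6748, so r = 4.6748/25.9 = 0.18049.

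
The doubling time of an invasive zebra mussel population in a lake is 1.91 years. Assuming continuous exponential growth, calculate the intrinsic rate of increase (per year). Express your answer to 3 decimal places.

r = ln(2)/t_d = 0.6931/1.91 = 0.3629.

0.363 per year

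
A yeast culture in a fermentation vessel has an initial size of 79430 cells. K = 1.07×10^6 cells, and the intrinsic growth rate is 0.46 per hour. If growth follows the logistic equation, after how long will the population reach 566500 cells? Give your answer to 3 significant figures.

5.74 hours

A = (K − N₀)/N₀ = (1.07×10^6 − 79430)/79430 = 12.471.
Solve 1.07×10^6/(1 + 12.471·e^(−0.46t)) = 566500: 1 + 12.471·e^(−0.46t) = 1.8888, so e^(−0.46t) = 0.0712687.
−0.46·t = ln(0.0712687) = -2.6413, so t = 2.6413/0.46 = 5.742.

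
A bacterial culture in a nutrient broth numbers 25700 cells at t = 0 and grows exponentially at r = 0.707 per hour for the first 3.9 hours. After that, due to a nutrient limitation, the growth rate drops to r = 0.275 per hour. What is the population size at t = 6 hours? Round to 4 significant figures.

721500 cells

Phase 1: N(3.9) = 25700·e^(0.707×3.9) = 25700·e^2.757 = 404961.
Phase 2 runs for 6 − 3.9 = 2.1 hours at r = 0.275.
N(6) = 404961·e^(0.275×2.1) = 404961·e^0.5775 = 721470.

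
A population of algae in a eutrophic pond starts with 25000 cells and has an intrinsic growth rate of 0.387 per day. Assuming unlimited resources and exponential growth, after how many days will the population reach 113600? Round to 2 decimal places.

Set N₀·e^(rt) = 113600: e^(0.387·t) = 113600/25000 = 4.544.
0.387·t = ln(4.544) = 1.5138, so t = 1.5138/0.387 = 3.9116.

3.91 days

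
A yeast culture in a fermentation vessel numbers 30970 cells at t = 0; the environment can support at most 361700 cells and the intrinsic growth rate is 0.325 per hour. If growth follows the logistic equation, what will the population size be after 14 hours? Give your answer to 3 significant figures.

A = (K − N₀)/N₀ = (361700 − 30970)/30970 = 10.679.
N(t) = K/(1 + A·e^(−rt)) = 361700/(1 + 10.679×e^(−0.325×14)).
e^(−4.55) = 0.010567; denominator = 1 + 10.679×0.010567 = 1.1128.
N = 361700/1.1128 = 325022.

325000 cells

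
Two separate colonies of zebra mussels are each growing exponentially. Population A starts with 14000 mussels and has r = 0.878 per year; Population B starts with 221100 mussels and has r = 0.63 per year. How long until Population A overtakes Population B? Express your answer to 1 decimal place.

Set 14000·e^(0.878t) = 221100·e^(0.63t).
e^((0.878 − 0.63)t) = 221100/14000 → e^(0.248·t) = 15.793.
0.248·t = ln(15.793) = 2.7596, so t = 2.7596/0.248 = 11.127.

11.1 years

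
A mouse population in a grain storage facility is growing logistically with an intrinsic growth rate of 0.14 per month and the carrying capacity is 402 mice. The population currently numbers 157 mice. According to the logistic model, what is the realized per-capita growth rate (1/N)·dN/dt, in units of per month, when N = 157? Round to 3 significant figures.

0.0853 per month

(1/N)·dN/dt = r(1 − N/K) = 0.14 × (1 − 157/402).
= 0.14 × 0.60945 = 0.085323.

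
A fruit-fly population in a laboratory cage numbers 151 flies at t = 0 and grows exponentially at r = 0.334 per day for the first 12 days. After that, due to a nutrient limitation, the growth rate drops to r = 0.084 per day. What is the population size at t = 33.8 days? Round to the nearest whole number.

51869 flies

Phase 1: N(12) = 151·e^(0.334×12) = 151·e^4.008 = 8310.54.
Phase 2 runs for 33.8 − 12 = 21.8 days at r = 0.084.
N(33.8) = 8310.54·e^(0.084×21.8) = 8310.54·e^1.831 = 51869.2.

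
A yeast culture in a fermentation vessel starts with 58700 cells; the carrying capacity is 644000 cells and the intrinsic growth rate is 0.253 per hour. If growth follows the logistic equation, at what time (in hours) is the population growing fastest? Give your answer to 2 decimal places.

9.09 hours

Logistic growth is fastest at N = K/2 = 322000.
A = (K − N₀)/N₀ = 9.971. Set K/(1 + A·e^(−rt)) = K/2 → A·e^(−rt) = 1.
e^(−0.253t) = 1/9.971 = 0.10029, so t = ln(9.971)/0.253 = 2.2997/0.253 = 9.0897.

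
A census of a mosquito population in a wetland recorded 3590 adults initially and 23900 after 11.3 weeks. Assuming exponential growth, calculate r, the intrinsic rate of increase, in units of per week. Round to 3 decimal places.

From N(t) = N₀·e^(rt): e^(r·11.3) = 23900/3590 = 6.6574.
r·11.3 = ln(6.6574) = 1.8957, so r = 1.8957/11.3 = 0.16776.

0.168 per week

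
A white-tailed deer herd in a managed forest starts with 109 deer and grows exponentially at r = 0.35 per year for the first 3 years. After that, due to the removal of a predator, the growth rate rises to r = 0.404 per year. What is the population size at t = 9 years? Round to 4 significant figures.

Phase 1: N(3) = 109·e^(0.35×3) = 109·e^1.05 = 311.484.
Phase 2 runs for 9 − 3 = 6 years at r = 0.404.
N(9) = 311.484·e^(0.404×6) = 311.484·e^2.424 = 3516.94.

3517 deer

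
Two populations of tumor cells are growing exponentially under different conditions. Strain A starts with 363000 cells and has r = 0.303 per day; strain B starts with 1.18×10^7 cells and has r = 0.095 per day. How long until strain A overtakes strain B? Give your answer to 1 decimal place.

Set 363000·e^(0.303t) = 1.18×10^7·e^(0.095t).
e^((0.303 − 0.095)t) = 1.18×10^7/363000 → e^(0.208·t) = 32.507.
0.208·t = ln(32.507) = 3.4815, so t = 3.4815/0.208 = 16.738.

16.7 days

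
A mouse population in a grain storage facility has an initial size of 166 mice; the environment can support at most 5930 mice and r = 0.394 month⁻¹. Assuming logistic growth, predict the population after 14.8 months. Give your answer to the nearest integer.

5382 mice

A = (K − N₀)/N₀ = (5930 − 166)/166 = 34.723.
N(t) = K/(1 + A·e^(−rt)) = 5930/(1 + 34.723×e^(−0.394×14.8)).
e^(−5.831) = 0.0029346; denominator = 1 + 34.723×0.0029346 = 1.1019.
N = 5930/1.1019 = 5381.63.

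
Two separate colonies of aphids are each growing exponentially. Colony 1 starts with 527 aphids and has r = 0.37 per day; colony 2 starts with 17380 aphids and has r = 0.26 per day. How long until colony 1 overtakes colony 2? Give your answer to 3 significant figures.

31.8 days

Set 527·e^(0.37t) = 17380·e^(0.26t).
e^((0.37 − 0.26)t) = 17380/527 → e^(0.11·t) = 32.979.
0.11·t = ln(32.979) = 3.4959, so t = 3.4959/0.11 = 31.781.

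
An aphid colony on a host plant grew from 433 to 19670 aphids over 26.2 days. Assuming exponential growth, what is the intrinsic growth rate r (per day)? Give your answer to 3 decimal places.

0.146 per day

From N(t) = N₀·e^(rt): e^(r·26.2) = 19670/433 = 45.427.
r·26.2 = ln(45.427) = 3.8161, so r = 3.8161/26.2 = 0.14565.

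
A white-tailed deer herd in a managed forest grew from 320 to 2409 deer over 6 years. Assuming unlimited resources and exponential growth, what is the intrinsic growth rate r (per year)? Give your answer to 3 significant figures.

From N(t) = N₀·e^(rt): e^(r·6) = 2409/320 = 7.5281.
r·6 = ln(7.5281) = 2.0186, so r = 2.0186/6 = 0.33644.

0.336 per year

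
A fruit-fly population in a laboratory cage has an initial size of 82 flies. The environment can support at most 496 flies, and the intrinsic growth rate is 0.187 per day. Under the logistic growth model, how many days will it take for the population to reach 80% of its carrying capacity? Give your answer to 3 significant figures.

16.1 days

A = (K − N₀)/N₀ = (496 − 82)/82 = 5.0488.
Solve 496/(1 + 5.0488·e^(−0.187t)) = 396.8: 1 + 5.0488·e^(−0.187t) = 1.25, so e^(−0.187t) = 0.0495169.
−0.187·t = ln(0.0495169) = -3.0054, so t = 3.0054/0.187 = 16.072.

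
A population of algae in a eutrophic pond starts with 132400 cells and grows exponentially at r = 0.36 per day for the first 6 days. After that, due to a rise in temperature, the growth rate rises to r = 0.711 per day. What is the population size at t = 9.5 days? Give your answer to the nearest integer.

Phase 1: N(6) = 132400·e^(0.36×6) = 132400·e^2.16 = 1.148059×10^6.
Phase 2 runs for 9.5 − 6 = 3.5 days at r = 0.711.
N(9.5) = 1.148059×10^6·e^(0.711×3.5) = 1.148059×10^6·e^2.488 = 1.38263×10^7.

13826297 cells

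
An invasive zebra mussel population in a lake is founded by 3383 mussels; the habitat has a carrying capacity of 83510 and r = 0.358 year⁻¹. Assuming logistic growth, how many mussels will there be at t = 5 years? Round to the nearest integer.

16855 mussels

A = (K − N₀)/N₀ = (83510 − 3383)/3383 = 23.685.
N(t) = K/(1 + A·e^(−rt)) = 83510/(1 + 23.685×e^(−0.358×5)).
e^(−1.79) = 0.16696; denominator = 1 + 23.685×0.16696 = 4.9545.
N = 83510/4.9545 = 16855.4.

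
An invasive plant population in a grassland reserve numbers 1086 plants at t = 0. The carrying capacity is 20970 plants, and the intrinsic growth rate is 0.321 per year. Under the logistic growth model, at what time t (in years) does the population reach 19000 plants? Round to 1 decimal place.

16.1 years

A = (K − N₀)/N₀ = (20970 − 1086)/1086 = 18.309.
Solve 20970/(1 + 18.309·e^(−0.321t)) = 19000: 1 + 18.309·e^(−0.321t) = 1.1037, so e^(−0.321t) = 0.0056629.
−0.321·t = ln(0.0056629) = -5.1738, so t = 5.1738/0.321 = 16.118.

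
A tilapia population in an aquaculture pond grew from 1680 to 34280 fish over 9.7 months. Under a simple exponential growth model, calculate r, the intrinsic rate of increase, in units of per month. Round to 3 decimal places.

0.311 per month

From N(t) = N₀·e^(rt): e^(r·9.7) = 34280/1680 = 20.405.
r·9.7 = ln(20.405) = 3.0158, so r = 3.0158/9.7 = 0.3109.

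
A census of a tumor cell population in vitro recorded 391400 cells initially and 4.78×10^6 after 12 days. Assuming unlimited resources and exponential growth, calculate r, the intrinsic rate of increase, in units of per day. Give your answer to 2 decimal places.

From N(t) = N₀·e^(rt): e^(r·12) = 4.78×10^6/391400 = 12.213.
r·12 = ln(12.213) = 2.5025, so r = 2.5025/12 = 0.20854.

0.21 per day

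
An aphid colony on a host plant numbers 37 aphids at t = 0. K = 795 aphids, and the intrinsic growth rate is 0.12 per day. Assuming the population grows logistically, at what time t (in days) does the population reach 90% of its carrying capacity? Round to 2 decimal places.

A = (K − N₀)/N₀ = (795 − 37)/37 = 20.486.
Solve 795/(1 + 20.486·e^(−0.12t)) = 715.5: 1 + 20.486·e^(−0.12t) = 1.1111, so e^(−0.12t) = 0.00542363.
−0.12·t = ln(0.00542363) = -5.217, so t = 5.217/0.12 = 43.475.

43.47 days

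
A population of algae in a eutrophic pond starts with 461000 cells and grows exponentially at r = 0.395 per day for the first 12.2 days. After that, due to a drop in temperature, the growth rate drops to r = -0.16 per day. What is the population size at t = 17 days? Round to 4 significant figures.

26490000 cells

Phase 1: N(12.2) = 461000·e^(0.395×12.2) = 461000·e^4.819 = 5.709079×10^7.
Phase 2 runs for 17 − 12.2 = 4.8 days at r = -0.16.
N(17) = 5.709079×10^7·e^(-0.16×4.8) = 5.709079×10^7·e^-0.768 = 2.64867×10^7.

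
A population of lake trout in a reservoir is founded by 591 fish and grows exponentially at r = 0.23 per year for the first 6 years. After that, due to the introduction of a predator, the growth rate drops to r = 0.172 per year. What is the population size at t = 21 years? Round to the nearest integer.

31002 fish

Phase 1: N(6) = 591·e^(0.23×6) = 591·e^1.38 = 2349.17.
Phase 2 runs for 21 − 6 = 15 years at r = 0.172.
N(21) = 2349.17·e^(0.172×15) = 2349.17·e^2.58 = 31002.3.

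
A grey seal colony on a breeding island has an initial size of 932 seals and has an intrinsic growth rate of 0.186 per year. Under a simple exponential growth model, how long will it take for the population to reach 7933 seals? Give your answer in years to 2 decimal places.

Set N₀·e^(rt) = 7933: e^(0.186·t) = 7933/932 = 8.5118.
0.186·t = ln(8.5118) = 2.1415, so t = 2.1415/0.186 = 11.513.

11.51 years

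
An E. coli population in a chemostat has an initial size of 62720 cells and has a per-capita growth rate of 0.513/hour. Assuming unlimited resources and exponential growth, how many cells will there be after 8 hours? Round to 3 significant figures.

3800000 cells

N(t) = N₀·e^(rt) = 62720 × e^(0.513×8) = 62720 × e^4.104.
e^4.104 ≈ 60.582, so N ≈ 62720 × 60.582 = 3.799711×10^6.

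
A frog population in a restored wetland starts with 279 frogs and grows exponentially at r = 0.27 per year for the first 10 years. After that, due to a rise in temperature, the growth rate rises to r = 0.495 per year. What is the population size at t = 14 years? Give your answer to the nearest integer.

30068 frogs

Phase 1: N(10) = 279·e^(0.27×10) = 279·e^2.7 = 4151.45.
Phase 2 runs for 14 − 10 = 4 years at r = 0.495.
N(14) = 4151.45·e^(0.495×4) = 4151.45·e^1.98 = 30067.9.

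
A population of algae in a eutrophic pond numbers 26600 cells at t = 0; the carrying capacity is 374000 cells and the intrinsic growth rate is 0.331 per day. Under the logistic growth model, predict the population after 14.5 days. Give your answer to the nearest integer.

337687 cells

A = (K − N₀)/N₀ = (374000 − 26600)/26600 = 13.06.
N(t) = K/(1 + A·e^(−rt)) = 374000/(1 + 13.06×e^(−0.331×14.5)).
e^(−4.8) = 0.0082339; denominator = 1 + 13.06×0.0082339 = 1.1075.
N = 374000/1.1075 = 337687.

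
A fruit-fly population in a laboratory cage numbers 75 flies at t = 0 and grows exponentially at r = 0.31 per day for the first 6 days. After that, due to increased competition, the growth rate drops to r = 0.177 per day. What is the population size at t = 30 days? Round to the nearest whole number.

33708 flies

Phase 1: N(6) = 75·e^(0.31×6) = 75·e^1.86 = 481.78.
Phase 2 runs for 30 − 6 = 24 days at r = 0.177.
N(30) = 481.78·e^(0.177×24) = 481.78·e^4.248 = 33707.9.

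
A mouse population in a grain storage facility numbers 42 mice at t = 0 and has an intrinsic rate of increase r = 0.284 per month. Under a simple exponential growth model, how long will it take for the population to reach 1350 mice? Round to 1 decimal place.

12.2 months

Set N₀·e^(rt) = 1350: e^(0.284·t) = 1350/42 = 32.143.
0.284·t = ln(32.143) = 3.4702, so t = 3.4702/0.284 = 12.219.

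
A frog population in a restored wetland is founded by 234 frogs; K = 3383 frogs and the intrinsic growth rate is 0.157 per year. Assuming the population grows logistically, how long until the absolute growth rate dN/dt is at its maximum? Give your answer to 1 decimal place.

16.6 years

Logistic growth is fastest at N = K/2 = 1691.5.
A = (K − N₀)/N₀ = 13.457. Set K/(1 + A·e^(−rt)) = K/2 → A·e^(−rt) = 1.
e^(−0.157t) = 1/13.457 = 0.0743093, so t = ln(13.457)/0.157 = 2.5995/0.157 = 16.557.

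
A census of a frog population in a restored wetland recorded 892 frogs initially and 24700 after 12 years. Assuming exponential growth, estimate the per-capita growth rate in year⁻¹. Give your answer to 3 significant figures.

0.277 per year

From N(t) = N₀·e^(rt): e^(r·12) = 24700/892 = 27.691.
r·12 = ln(27.691) = 3.3211, so r = 3.3211/12 = 0.27676.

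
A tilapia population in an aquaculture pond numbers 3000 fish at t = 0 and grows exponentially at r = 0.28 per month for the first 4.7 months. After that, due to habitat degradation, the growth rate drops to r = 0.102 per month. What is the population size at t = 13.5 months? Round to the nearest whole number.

27446 fish

Phase 1: N(4.7) = 3000·e^(0.28×4.7) = 3000·e^1.316 = 11185.4.
Phase 2 runs for 13.5 − 4.7 = 8.8 months at r = 0.102.
N(13.5) = 11185.4·e^(0.102×8.8) = 11185.4·e^0.8976 = 27445.8.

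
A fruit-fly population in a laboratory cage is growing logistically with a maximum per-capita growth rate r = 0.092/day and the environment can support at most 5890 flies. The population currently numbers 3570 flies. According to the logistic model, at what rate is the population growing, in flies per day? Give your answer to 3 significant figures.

129 flies per day

dN/dt = rN(1 − N/K) = 0.092 × 3570 × (1 − 3570/5890).
1 − 3570/5890 = 0.39389; dN/dt = 0.092 × 3570 × 0.39389 = 129.37.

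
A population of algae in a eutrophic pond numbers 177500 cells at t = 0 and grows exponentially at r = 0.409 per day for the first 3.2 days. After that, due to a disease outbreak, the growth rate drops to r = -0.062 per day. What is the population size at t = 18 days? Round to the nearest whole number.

262479 cells

Phase 1: N(3.2) = 177500·e^(0.409×3.2) = 177500·e^1.309 = 657057.
Phase 2 runs for 18 − 3.2 = 14.8 days at r = -0.062.
N(18) = 657057·e^(-0.062×14.8) = 657057·e^-0.9176 = 262479.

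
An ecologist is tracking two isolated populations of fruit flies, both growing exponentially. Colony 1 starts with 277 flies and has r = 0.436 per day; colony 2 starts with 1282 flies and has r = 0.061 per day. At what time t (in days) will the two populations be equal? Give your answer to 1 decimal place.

4.1 days

Set 277·e^(0.436t) = 1282·e^(0.061t).
e^((0.436 − 0.061)t) = 1282/277 → e^(0.375·t) = 4.6282.
0.375·t = ln(4.6282) = 1.5322, so t = 1.5322/0.375 = 4.0858.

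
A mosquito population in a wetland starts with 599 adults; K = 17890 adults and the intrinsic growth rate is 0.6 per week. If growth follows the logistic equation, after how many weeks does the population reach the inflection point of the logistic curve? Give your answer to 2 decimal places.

Logistic growth is fastest at N = K/2 = 8945.
A = (K − N₀)/N₀ = 28.866. Set K/(1 + A·e^(−rt)) = K/2 → A·e^(−rt) = 1.
e^(−0.6t) = 1/28.866 = 0.0346423, so t = ln(28.866)/0.6 = 3.3627/0.6 = 5.6045.

5.60 weeks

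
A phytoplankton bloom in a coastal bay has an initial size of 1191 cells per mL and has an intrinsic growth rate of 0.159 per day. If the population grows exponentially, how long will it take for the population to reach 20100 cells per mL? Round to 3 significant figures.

Set N₀·e^(rt) = 20100: e^(0.159·t) = 20100/1191 = 16.877.
0.159·t = ln(16.877) = 2.8259, so t = 2.8259/0.159 = 17.773.

17.8 days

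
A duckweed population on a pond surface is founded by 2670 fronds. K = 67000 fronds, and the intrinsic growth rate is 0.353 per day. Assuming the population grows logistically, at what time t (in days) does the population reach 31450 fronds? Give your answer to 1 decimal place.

A = (K − N₀)/N₀ = (67000 − 2670)/2670 = 24.094.
Solve 67000/(1 + 24.094·e^(−0.353t)) = 31450: 1 + 24.094·e^(−0.353t) = 2.1304, so e^(−0.353t) = 0.0469155.
−0.353·t = ln(0.0469155) = -3.0594, so t = 3.0594/0.353 = 8.6669.

8.7 days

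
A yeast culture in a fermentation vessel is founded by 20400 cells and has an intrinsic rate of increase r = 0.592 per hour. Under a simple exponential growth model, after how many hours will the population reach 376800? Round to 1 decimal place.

4.9 hours

Set N₀·e^(rt) = 376800: e^(0.592·t) = 376800/20400 = 18.471.
0.592·t = ln(18.471) = 2.9162, so t = 2.9162/0.592 = 4.926.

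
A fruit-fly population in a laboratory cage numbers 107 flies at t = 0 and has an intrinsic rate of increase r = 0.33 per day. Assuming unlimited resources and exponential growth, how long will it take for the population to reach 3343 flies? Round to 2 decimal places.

Set N₀·e^(rt) = 3343: e^(0.33·t) = 3343/107 = 31.243.
0.33·t = ln(31.243) = 3.4418, so t = 3.4418/0.33 = 10.43.

10.43 days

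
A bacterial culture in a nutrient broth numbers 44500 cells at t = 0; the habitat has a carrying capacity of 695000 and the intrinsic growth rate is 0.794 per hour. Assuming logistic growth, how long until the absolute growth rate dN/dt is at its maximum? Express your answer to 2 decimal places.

3.38 hours

Logistic growth is fastest at N = K/2 = 347500.
A = (K − N₀)/N₀ = 14.618. Set K/(1 + A·e^(−rt)) = K/2 → A·e^(−rt) = 1.
e^(−0.794t) = 1/14.618 = 0.0684089, so t = ln(14.618)/0.794 = 2.6823/0.794 = 3.3782.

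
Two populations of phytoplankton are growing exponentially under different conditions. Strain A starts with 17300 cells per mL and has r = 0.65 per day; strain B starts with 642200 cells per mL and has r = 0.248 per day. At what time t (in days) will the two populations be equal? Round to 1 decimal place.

9.0 days

Set 17300·e^(0.65t) = 642200·e^(0.248t).
e^((0.65 − 0.248)t) = 642200/17300 → e^(0.402·t) = 37.121.
0.402·t = ln(37.121) = 3.6142, so t = 3.6142/0.402 = 8.9905.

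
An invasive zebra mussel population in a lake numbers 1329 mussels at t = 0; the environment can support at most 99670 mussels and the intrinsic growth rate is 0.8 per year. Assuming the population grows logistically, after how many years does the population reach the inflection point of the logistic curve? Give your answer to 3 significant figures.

Logistic growth is fastest at N = K/2 = 49835.
A = (K − N₀)/N₀ = 73.996. Set K/(1 + A·e^(−rt)) = K/2 → A·e^(−rt) = 1.
e^(−0.8t) = 1/73.996 = 0.0135142, so t = ln(73.996)/0.8 = 4.304/0.8 = 5.38.

5.38 years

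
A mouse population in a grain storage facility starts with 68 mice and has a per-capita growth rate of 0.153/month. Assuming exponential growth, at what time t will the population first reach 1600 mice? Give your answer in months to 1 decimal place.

20.6 months

Set N₀·e^(rt) = 1600: e^(0.153·t) = 1600/68 = 23.529.
0.153·t = ln(23.529) = 3.1583, so t = 3.1583/0.153 = 20.642.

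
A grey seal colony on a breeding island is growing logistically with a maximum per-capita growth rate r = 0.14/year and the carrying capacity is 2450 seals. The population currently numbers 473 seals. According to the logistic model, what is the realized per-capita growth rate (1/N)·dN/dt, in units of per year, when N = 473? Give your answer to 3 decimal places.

(1/N)·dN/dt = r(1 − N/K) = 0.14 × (1 − 473/2450).
= 0.14 × 0.80694 = 0.11297.

0.113 per year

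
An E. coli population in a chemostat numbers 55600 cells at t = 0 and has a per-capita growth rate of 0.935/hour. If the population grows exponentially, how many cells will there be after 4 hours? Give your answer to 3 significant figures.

N(t) = N₀·e^(rt) = 55600 × e^(0.935×4) = 55600 × e^3.74.
e^3.74 ≈ 42.098, so N ≈ 55600 × 42.098 = 2.340648×10^6.

2340000 cells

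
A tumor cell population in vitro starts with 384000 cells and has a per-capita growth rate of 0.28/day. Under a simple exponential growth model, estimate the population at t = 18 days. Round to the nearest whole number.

N(t) = N₀·e^(rt) = 384000 × e^(0.28×18) = 384000 × e^5.04.
e^5.04 ≈ 154.47, so N ≈ 384000 × 154.47 = 5.931649×10^7.

59316486 cells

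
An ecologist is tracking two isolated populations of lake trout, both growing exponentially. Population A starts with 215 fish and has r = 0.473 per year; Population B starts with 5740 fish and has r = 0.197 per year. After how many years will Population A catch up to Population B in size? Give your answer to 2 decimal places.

11.90 years

Set 215·e^(0.473t) = 5740·e^(0.197t).
e^((0.473 − 0.197)t) = 5740/215 → e^(0.276·t) = 26.698.
0.276·t = ln(26.698) = 3.2846, so t = 3.2846/0.276 = 11.901.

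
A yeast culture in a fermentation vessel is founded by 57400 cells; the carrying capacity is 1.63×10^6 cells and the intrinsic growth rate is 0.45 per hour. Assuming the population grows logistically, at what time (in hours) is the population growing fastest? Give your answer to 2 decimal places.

Logistic growth is fastest at N = K/2 = 815000.
A = (K − N₀)/N₀ = 27.397. Set K/(1 + A·e^(−rt)) = K/2 → A·e^(−rt) = 1.
e^(−0.45t) = 1/27.397 = 0.0365001, so t = ln(27.397)/0.45 = 3.3104/0.45 = 7.3565.

7.36 hours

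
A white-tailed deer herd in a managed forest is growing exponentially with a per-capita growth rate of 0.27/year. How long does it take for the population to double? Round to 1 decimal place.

Doubling time t_d = ln(2)/r = 0.6931/0.27 = 2.5672.

2.6 years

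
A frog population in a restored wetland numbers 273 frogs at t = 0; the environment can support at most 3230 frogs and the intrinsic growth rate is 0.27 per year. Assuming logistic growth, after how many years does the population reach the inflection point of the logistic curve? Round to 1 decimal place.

8.8 years

Logistic growth is fastest at N = K/2 = 1615.
A = (K − N₀)/N₀ = 10.832. Set K/(1 + A·e^(−rt)) = K/2 → A·e^(−rt) = 1.
e^(−0.27t) = 1/10.832 = 0.0923233, so t = ln(10.832)/0.27 = 2.3825/0.27 = 8.8239.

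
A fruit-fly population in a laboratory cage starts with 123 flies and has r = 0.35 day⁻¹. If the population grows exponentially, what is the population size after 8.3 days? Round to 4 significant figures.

2247 flies

N(t) = N₀·e^(rt) = 123 × e^(0.35×8.3) = 123 × e^2.905.
e^2.905 ≈ 18.265, so N ≈ 123 × 18.265 = 2246.62.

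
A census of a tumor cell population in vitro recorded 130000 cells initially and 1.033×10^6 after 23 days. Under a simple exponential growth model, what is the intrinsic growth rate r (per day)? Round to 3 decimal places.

From N(t) = N₀·e^(rt): e^(r·23) = 1.033×10^6/130000 = 7.9462.
r·23 = ln(7.9462) = 2.0727, so r = 2.0727/23 = 0.090117.

0.090 per day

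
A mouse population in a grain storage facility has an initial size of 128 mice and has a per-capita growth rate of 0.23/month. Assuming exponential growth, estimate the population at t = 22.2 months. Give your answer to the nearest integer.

N(t) = N₀·e^(rt) = 128 × e^(0.23×22.2) = 128 × e^5.106.
e^5.106 ≈ 165.01, so N ≈ 128 × 165.01 = 21121.2.

21121 mice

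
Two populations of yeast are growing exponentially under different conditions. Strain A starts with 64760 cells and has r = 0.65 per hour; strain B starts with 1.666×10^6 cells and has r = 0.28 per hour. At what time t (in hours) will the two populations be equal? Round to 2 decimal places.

Set 64760·e^(0.65t) = 1.666×10^6·e^(0.28t).
e^((0.65 − 0.28)t) = 1.666×10^6/64760 → e^(0.37·t) = 25.726.
0.37·t = ln(25.726) = 3.2475, so t = 3.2475/0.37 = 8.777.

8.78 hours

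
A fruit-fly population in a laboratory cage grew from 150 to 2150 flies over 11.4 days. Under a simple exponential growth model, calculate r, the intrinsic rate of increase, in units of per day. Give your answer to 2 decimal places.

From N(t) = N₀·e^(rt): e^(r·11.4) = 2150/150 = 14.333.
r·11.4 = ln(14.333) = 2.6626, so r = 2.6626/11.4 = 0.23356.

0.23 per day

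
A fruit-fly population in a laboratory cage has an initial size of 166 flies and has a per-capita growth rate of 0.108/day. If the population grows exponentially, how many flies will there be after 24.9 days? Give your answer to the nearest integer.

N(t) = N₀·e^(rt) = 166 × e^(0.108×24.9) = 166 × e^2.689.
e^2.689 ≈ 14.72, so N ≈ 166 × 14.72 = 2443.5.

2444 flies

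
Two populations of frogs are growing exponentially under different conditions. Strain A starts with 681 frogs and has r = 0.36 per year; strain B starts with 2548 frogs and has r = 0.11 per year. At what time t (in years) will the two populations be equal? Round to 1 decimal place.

Set 681·e^(0.36t) = 2548·e^(0.11t).
e^((0.36 − 0.11)t) = 2548/681 → e^(0.25·t) = 3.7416.
0.25·t = ln(3.7416) = 1.3195, so t = 1.3195/0.25 = 5.278.

5.3 years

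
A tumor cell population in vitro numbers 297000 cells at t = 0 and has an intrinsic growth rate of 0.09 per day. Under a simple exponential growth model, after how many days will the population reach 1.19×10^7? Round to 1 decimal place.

Set N₀·e^(rt) = 1.19×10^7: e^(0.09·t) = 1.19×10^7/297000 = 40.067.
0.09·t = ln(40.067) = 3.6906, so t = 3.6906/0.09 = 41.006.

41.0 days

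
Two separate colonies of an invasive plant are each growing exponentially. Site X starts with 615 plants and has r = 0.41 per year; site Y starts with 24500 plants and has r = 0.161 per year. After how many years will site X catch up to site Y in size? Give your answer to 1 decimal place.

14.8 years

Set 615·e^(0.41t) = 24500·e^(0.161t).
e^((0.41 − 0.161)t) = 24500/615 → e^(0.249·t) = 39.837.
0.249·t = ln(39.837) = 3.6848, so t = 3.6848/0.249 = 14.798.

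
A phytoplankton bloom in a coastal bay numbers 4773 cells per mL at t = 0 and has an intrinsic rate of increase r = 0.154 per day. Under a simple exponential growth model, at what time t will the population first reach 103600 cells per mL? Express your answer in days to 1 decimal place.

20.0 days

Set N₀·e^(rt) = 103600: e^(0.154·t) = 103600/4773 = 21.705.
0.154·t = ln(21.705) = 3.0776, so t = 3.0776/0.154 = 19.984.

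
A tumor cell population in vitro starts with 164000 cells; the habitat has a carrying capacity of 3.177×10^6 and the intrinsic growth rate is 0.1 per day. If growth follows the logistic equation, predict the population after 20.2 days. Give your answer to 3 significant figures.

924000 cells

A = (K − N₀)/N₀ = (3.177×10^6 − 164000)/164000 = 18.372.
N(t) = K/(1 + A·e^(−rt)) = 3.177×10^6/(1 + 18.372×e^(−0.1×20.2)).
e^(−2.02) = 0.13266; denominator = 1 + 18.372×0.13266 = 3.4371.
N = 3.177×10^6/3.4371 = 924315.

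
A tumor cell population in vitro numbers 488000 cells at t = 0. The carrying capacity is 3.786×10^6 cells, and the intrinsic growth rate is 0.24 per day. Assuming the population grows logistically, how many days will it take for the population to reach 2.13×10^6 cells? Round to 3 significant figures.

9.01 days

A = (K − N₀)/N₀ = (3.786×10^6 − 488000)/488000 = 6.7582.
Solve 3.786×10^6/(1 + 6.7582·e^(−0.24t)) = 2.13×10^6: 1 + 6.7582·e^(−0.24t) = 1.7775, so e^(−0.24t) = 0.11504.
−0.24·t = ln(0.11504) = -2.1625, so t = 2.1625/0.24 = 9.0103.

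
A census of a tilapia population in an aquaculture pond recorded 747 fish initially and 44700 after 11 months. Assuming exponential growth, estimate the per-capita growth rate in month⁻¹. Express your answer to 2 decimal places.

0.37 per month

From N(t) = N₀·e^(rt): e^(r·11) = 44700/747 = 59.839.
r·11 = ln(59.839) = 4.0917, so r = 4.0917/11 = 0.37197.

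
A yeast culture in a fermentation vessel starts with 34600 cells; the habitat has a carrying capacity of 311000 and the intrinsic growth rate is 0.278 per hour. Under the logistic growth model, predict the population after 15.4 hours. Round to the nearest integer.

280067 cells

A = (K − N₀)/N₀ = (311000 − 34600)/34600 = 7.9884.
N(t) = K/(1 + A·e^(−rt)) = 311000/(1 + 7.9884×e^(−0.278×15.4)).
e^(−4.281) = 0.013826; denominator = 1 + 7.9884×0.013826 = 1.1104.
N = 311000/1.1104 = 280067.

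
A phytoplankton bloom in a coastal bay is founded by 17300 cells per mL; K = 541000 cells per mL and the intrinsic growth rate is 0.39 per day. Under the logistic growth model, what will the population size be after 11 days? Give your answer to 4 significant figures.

382400 cells per mL

A = (K − N₀)/N₀ = (541000 − 17300)/17300 = 30.272.
N(t) = K/(1 + A·e^(−rt)) = 541000/(1 + 30.272×e^(−0.39×11)).
e^(−4.29) = 0.013705; denominator = 1 + 30.272×0.013705 = 1.4149.
N = 541000/1.4149 = 382367.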